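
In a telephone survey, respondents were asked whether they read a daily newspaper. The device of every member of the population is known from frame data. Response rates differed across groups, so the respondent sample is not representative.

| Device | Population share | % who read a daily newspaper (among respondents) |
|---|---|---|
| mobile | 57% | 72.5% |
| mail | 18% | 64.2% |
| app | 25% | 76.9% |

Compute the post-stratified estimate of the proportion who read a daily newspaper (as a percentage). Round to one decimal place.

72.1%

Weight each group's respondent value by its population share:
  mobile: 0.57 × 72.5 = 41.325
  mail: 0.18 × 64.2 = 11.556
  app: 0.25 × 76.9 = 19.225
Post-stratified estimate = 72.106 → 72.1%.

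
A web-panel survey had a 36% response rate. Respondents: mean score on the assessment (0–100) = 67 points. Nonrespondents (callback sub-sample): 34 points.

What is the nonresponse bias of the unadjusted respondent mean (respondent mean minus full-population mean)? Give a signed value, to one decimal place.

+21.1

Nonresponse fraction = 1 − 0.36 = 0.64.
Bias = (nonresponse fraction) × (respondent mean − nonrespondent mean)
     = 0.64 × (67 − 34) = 0.64 × 33 = 21.12.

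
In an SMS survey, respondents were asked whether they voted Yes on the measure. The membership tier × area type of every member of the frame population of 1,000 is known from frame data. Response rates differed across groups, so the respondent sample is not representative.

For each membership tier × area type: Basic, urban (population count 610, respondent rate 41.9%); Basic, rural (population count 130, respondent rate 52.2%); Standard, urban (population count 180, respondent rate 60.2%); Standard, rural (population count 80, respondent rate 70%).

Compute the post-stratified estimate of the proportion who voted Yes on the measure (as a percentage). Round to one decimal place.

48.8%

Weight each group's respondent value by its population share:
  Basic, urban: (610/1,000) × 41.9 = 25.559
  Basic, rural: (130/1,000) × 52.2 = 6.786
  Standard, urban: (180/1,000) × 60.2 = 10.836
  Standard, rural: (80/1,000) × 70 = 5.6
Post-stratified estimate = 48.781 → 48.8%.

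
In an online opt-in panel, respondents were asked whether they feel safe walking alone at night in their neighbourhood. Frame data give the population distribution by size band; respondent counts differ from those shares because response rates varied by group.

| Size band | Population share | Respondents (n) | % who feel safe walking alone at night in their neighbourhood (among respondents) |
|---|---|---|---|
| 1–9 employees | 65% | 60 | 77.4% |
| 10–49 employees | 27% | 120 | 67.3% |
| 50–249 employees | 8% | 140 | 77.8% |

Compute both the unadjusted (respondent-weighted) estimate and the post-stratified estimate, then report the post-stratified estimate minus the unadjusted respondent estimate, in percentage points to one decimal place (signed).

+0.9 percentage points

Naive respondent-only estimate (weights = respondent counts):
  (60/320)×77.4 + (120/320)×67.3 + (140/320)×77.8 = 73.7875%
Reweighting by population size band shares:
  0.65×77.4 + 0.27×67.3 + 0.08×77.8 = 74.705%
Difference = 74.705 − 73.7875 = 0.9175 pp.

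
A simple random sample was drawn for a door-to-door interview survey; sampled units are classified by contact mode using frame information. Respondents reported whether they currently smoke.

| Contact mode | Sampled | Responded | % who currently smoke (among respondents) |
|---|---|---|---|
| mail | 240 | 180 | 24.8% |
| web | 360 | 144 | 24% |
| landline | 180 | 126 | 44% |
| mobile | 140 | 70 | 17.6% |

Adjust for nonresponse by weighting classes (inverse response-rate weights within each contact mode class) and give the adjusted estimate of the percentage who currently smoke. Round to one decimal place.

Response rates by class: mail 180/240 = 75%, web 144/360 = 40%, landline 126/180 = 70%, mobile 70/140 = 50%.
Inverse-response-rate weighting restores each class to its sampled count, so class totals weight by n_sampled:
  mail: 240 × 24.8 = 5952
  web: 360 × 24 = 8640
  landline: 180 × 44 = 7920
  mobile: 140 × 17.6 = 2464
Adjusted estimate = 24,976 / 920 = 27.1478 → 27.1%.

27.1%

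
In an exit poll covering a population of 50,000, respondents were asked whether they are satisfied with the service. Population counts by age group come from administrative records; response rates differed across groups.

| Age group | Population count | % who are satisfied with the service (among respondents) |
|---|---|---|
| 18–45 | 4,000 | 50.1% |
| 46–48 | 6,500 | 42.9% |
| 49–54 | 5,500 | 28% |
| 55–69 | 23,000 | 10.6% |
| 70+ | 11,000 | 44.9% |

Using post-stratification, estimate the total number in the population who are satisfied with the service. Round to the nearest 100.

Estimated count per cell = population count × respondent percentage:
  18–45: 4,000 × 50.1% = 2004
  46–48: 6,500 × 42.9% = 2788.5
  49–54: 5,500 × 28% = 1540
  55–69: 23,000 × 10.6% = 2438
  70+: 11,000 × 44.9% = 4939
Estimated total = 13709.5 → 13,700.

13,700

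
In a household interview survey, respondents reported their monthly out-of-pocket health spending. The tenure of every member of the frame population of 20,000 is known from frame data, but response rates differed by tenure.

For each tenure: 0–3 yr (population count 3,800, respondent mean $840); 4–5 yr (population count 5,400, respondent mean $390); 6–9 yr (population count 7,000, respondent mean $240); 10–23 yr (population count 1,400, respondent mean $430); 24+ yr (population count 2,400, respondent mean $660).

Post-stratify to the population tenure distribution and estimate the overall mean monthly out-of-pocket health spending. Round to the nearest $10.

$460

Post-stratification weights by population share, not respondent share:
  0–3 yr: (3,800/20,000) × 840 = 159.6
  4–5 yr: (5,400/20,000) × 390 = 105.3
  6–9 yr: (7,000/20,000) × 240 = 84
  10–23 yr: (1,400/20,000) × 430 = 30.1
  24+ yr: (2,400/20,000) × 660 = 79.2
Post-stratified estimate = 458.2 → $460.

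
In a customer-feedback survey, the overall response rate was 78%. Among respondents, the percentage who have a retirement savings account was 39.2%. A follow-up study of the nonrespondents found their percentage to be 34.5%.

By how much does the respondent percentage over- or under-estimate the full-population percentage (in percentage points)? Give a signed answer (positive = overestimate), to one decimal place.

+1.0 percentage points

Nonresponse fraction = 1 − 0.78 = 0.22.
Bias = (nonresponse fraction) × (respondent percentage − nonrespondent percentage)
     = 0.22 × (39.2 − 34.5) = 0.22 × 4.7 = 1.034.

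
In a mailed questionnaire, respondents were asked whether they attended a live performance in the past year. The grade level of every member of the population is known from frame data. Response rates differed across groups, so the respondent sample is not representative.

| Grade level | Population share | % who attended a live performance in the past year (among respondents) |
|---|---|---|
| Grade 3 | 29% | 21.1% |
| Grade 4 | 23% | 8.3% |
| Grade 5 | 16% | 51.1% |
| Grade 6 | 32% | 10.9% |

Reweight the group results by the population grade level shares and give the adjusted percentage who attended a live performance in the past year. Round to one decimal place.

19.7%

Reweight to the known grade level distribution:
  Grade 3: 0.29 × 21.1 = 6.119
  Grade 4: 0.23 × 8.3 = 1.909
  Grade 5: 0.16 × 51.1 = 8.176
  Grade 6: 0.32 × 10.9 = 3.488
Post-stratified estimate = 19.692 → 19.7%.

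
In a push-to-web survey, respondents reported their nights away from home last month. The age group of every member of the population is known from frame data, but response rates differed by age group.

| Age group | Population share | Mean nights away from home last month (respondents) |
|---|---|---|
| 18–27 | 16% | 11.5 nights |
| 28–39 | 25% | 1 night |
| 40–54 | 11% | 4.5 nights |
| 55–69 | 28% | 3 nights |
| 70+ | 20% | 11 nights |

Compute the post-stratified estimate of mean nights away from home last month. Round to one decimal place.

5.6

Reweight to the known age group distribution:
  18–27: 0.16 × 11.5 = 1.84
  28–39: 0.25 × 1 = 0.25
  40–54: 0.11 × 4.5 = 0.495
  55–69: 0.28 × 3 = 0.84
  70+: 0.2 × 11 = 2.2
Post-stratified estimate = 5.625 → 5.6.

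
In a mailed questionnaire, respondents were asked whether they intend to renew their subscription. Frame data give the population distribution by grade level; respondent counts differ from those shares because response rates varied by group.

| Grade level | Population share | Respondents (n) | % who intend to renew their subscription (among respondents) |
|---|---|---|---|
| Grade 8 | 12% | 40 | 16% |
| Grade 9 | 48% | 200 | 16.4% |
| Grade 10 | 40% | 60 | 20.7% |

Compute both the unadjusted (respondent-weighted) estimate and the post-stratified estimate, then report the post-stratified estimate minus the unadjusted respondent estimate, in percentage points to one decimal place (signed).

Naive respondent-only estimate (weights = respondent counts):
  (40/300)×16 + (200/300)×16.4 + (60/300)×20.7 = 17.2067%
Post-stratifying to population shares instead:
  0.12×16 + 0.48×16.4 + 0.4×20.7 = 18.072%
Difference = 18.072 − 17.2067 = 0.8653 pp.

+0.9 percentage points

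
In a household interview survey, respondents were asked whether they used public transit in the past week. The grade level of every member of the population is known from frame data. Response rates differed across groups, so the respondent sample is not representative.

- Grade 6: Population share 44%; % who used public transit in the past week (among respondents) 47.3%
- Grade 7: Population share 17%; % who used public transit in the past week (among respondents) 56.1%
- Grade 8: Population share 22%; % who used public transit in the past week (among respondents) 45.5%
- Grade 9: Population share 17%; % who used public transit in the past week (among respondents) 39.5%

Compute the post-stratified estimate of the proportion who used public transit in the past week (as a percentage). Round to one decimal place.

47.1%

Post-stratification weights by population share, not respondent share:
  Grade 6: 0.44 × 47.3 = 20.812
  Grade 7: 0.17 × 56.1 = 9.537
  Grade 8: 0.22 × 45.5 = 10.01
  Grade 9: 0.17 × 39.5 = 6.715
Post-stratified estimate = 47.074 → 47.1%.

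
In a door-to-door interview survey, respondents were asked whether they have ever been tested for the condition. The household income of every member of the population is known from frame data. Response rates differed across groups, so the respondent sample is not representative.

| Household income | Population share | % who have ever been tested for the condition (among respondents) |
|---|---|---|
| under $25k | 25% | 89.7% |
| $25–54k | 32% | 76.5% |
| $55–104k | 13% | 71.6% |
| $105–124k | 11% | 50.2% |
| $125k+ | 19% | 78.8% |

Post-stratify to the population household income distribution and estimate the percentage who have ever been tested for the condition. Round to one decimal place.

76.7%

Each cell contributes population-share × respondent value:
  under $25k: 0.25 × 89.7 = 22.425
  $25–54k: 0.32 × 76.5 = 24.48
  $55–104k: 0.13 × 71.6 = 9.308
  $105–124k: 0.11 × 50.2 = 5.522
  $125k+: 0.19 × 78.8 = 14.972
Post-stratified estimate = 76.707 → 76.7%.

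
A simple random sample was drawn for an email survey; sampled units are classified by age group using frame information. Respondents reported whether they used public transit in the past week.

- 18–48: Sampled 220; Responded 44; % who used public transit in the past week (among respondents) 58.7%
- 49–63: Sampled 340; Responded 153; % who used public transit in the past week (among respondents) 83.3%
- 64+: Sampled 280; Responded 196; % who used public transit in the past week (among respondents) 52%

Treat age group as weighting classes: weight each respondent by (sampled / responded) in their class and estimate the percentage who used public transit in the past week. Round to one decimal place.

Response rates by class: 18–48 44/220 = 20%, 49–63 153/340 = 45%, 64+ 196/280 = 70%.
Each respondent's weight = sampled/responded in their class; summing within a class gives n_sampled, so:
  18–48: 220 × 58.7 = 12,914
  49–63: 340 × 83.3 = 28,322
  64+: 280 × 52 = 14,560
Adjusted estimate = 55,796 / 840 = 66.4238 → 66.4%.

66.4%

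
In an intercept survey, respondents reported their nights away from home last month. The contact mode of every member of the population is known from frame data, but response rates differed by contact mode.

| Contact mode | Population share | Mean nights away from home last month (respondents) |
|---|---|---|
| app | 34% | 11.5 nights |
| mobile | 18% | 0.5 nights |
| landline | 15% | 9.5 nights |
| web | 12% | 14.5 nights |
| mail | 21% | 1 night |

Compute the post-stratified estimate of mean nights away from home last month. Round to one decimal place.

Reweight to the known contact mode distribution:
  app: 0.34 × 11.5 = 3.91
  mobile: 0.18 × 0.5 = 0.09
  landline: 0.15 × 9.5 = 1.425
  web: 0.12 × 14.5 = 1.74
  mail: 0.21 × 1 = 0.21
Post-stratified estimate = 7.375 → 7.4.

7.4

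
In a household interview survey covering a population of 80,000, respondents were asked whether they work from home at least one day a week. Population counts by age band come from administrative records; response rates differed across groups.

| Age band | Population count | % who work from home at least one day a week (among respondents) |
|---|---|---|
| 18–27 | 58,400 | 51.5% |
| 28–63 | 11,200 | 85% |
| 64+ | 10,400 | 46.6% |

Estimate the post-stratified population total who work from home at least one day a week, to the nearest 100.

Each cell contributes its population count × the respondent rate:
  18–27: 58,400 × 51.5% = 30,076
  28–63: 11,200 × 85% = 9520
  64+: 10,400 × 46.6% = 4846.4
Estimated total = 44442.4 → 44,400.

44,400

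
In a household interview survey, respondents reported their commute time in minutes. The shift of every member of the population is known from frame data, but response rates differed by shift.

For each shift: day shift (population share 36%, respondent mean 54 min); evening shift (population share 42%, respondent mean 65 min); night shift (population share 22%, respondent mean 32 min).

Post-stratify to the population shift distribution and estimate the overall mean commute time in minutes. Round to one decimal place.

Post-stratification weights by population share, not respondent share:
  day shift: 0.36 × 54 = 19.44
  evening shift: 0.42 × 65 = 27.3
  night shift: 0.22 × 32 = 7.04
Post-stratified estimate = 53.78 → 53.8.

53.8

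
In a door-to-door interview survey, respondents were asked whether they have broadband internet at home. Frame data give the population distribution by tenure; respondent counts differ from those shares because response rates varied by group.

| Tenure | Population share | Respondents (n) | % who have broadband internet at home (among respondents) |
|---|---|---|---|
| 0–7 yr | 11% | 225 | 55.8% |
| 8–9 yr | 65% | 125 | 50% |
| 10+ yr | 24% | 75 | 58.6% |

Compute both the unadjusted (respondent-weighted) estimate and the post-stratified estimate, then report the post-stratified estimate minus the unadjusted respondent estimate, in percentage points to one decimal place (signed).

Naive respondent-only estimate (weights = respondent counts):
  (225/425)×55.8 + (125/425)×50 + (75/425)×58.6 = 54.5882%
Post-stratified estimate weights by population shares:
  0.11×55.8 + 0.65×50 + 0.24×58.6 = 52.702%
Difference = 52.702 − 54.5882 = -1.8862 pp.

-1.9 percentage points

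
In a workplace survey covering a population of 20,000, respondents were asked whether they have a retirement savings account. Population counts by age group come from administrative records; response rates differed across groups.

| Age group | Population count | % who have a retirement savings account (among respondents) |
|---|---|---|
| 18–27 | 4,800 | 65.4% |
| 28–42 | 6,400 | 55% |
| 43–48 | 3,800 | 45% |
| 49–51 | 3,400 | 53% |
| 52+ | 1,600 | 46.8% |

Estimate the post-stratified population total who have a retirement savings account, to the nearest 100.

Each cell contributes its population count × the respondent rate:
  18–27: 4,800 × 65.4% = 3139.2
  28–42: 6,400 × 55% = 3520
  43–48: 3,800 × 45% = 1710
  49–51: 3,400 × 53% = 1802
  52+: 1,600 × 46.8% = 748.8
Estimated total = 10,920 → 10,900.

10,900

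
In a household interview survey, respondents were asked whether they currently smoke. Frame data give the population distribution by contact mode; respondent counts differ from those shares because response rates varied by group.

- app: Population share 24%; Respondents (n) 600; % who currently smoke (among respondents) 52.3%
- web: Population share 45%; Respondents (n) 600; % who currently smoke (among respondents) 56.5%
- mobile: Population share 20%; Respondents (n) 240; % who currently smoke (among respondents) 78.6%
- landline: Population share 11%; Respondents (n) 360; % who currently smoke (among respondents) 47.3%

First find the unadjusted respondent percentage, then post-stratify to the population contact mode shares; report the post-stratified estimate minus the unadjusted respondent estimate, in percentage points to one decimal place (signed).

Unadjusted (pooled respondent) estimate weights by respondent counts:
  (600/1800)×52.3 + (600/1800)×56.5 + (240/1800)×78.6 + (360/1800)×47.3 = 56.2067%
Reweighting by population contact mode shares:
  0.24×52.3 + 0.45×56.5 + 0.2×78.6 + 0.11×47.3 = 58.9%
Difference = 58.9 − 56.2067 = 2.6933 pp.

+2.7 percentage points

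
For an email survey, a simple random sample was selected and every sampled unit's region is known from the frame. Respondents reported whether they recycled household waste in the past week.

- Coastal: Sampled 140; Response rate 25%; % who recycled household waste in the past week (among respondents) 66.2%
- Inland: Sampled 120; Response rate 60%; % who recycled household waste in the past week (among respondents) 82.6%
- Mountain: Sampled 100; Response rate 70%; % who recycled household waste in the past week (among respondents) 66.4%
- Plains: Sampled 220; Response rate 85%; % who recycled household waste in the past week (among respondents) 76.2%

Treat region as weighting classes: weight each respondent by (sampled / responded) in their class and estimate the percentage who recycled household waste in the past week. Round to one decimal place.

With weight = n_sampled/n_responded per class, the weighted class total is n_sampled:
  Coastal: 140 × 66.2 = 9268
  Inland: 120 × 82.6 = 9912
  Mountain: 100 × 66.4 = 6640
  Plains: 220 × 76.2 = 16,764
Adjusted estimate = 42,584 / 580 = 73.4207 → 73.4%.

73.4%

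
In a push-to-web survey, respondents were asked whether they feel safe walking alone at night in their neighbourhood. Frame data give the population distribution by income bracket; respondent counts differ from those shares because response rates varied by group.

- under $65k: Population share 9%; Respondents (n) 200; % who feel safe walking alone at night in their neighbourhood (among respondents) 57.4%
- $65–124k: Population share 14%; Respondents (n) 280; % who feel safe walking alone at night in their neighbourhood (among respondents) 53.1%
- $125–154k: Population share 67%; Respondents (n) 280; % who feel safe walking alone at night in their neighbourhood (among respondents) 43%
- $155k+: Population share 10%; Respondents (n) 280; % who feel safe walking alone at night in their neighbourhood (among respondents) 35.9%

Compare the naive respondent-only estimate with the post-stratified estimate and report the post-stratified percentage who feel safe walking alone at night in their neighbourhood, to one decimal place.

Without adjustment, the pooled respondent share is:
  (200/1040)×57.4 + (280/1040)×53.1 + (280/1040)×43 + (280/1040)×35.9 = 46.5769%
Post-stratified estimate weights by population shares:
  0.09×57.4 + 0.14×53.1 + 0.67×43 + 0.1×35.9 = 45%

45.0%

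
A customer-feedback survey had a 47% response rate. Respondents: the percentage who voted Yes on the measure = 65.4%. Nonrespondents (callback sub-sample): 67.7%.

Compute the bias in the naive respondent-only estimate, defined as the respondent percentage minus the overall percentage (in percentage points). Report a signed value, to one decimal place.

Nonresponse fraction = 1 − 0.47 = 0.53.
Bias = (nonresponse fraction) × (respondent percentage − nonrespondent percentage)
     = 0.53 × (65.4 − 67.7) = 0.53 × -2.3 = -1.219.

-1.2 percentage points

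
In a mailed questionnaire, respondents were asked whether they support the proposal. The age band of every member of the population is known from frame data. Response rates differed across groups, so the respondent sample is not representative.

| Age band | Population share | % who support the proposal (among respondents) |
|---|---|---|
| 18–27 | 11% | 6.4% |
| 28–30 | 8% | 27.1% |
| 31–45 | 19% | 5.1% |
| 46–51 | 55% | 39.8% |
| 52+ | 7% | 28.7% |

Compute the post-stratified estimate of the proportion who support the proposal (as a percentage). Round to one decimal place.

Each cell contributes population-share × respondent value:
  18–27: 0.11 × 6.4 = 0.704
  28–30: 0.08 × 27.1 = 2.168
  31–45: 0.19 × 5.1 = 0.969
  46–51: 0.55 × 39.8 = 21.89
  52+: 0.07 × 28.7 = 2.009
Post-stratified estimate = 27.74 → 27.7%.

27.7%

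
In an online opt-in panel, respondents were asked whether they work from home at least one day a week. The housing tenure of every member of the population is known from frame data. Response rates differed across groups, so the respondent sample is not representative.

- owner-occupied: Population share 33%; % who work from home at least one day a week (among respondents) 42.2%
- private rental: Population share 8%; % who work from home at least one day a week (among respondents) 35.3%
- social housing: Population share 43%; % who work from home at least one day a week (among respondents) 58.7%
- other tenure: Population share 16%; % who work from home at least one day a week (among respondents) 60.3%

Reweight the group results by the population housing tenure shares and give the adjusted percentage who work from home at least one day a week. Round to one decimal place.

51.6%

Reweight to the known housing tenure distribution:
  owner-occupied: 0.33 × 42.2 = 13.926
  private rental: 0.08 × 35.3 = 2.824
  social housing: 0.43 × 58.7 = 25.241
  other tenure: 0.16 × 60.3 = 9.648
Post-stratified estimate = 51.639 → 51.6%.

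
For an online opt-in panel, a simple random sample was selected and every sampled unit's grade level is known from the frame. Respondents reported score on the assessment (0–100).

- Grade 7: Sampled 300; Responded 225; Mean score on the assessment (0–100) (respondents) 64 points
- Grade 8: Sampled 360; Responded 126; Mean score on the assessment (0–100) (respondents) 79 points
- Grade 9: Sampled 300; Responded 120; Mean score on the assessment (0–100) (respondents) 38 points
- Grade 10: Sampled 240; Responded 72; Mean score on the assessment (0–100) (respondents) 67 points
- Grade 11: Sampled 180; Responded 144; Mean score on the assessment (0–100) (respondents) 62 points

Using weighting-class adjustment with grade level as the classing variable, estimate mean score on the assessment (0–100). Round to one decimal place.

62.5

Response rates by class: Grade 7 225/300 = 75%, Grade 8 126/360 = 35%, Grade 9 120/300 = 40%, Grade 10 72/240 = 30%, Grade 11 144/180 = 80%.
Weighting each respondent by the inverse class response rate inflates each class back to its sampled size, so the class weight is n_sampled:
  Grade 7: 300 × 64 = 19,200
  Grade 8: 360 × 79 = 28,440
  Grade 9: 300 × 38 = 11,400
  Grade 10: 240 × 67 = 16,080
  Grade 11: 180 × 62 = 11,160
Adjusted estimate = 86,280 / 1,380 = 62.5217 → 62.5.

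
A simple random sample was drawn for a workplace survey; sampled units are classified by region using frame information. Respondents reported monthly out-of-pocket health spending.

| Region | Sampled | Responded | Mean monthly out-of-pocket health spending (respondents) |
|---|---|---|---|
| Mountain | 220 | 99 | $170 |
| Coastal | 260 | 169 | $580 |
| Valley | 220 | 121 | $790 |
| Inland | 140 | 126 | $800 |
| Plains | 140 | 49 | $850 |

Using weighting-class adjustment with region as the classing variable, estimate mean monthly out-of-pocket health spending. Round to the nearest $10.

Response rates by class: Mountain 99/220 = 45%, Coastal 169/260 = 65%, Valley 121/220 = 55%, Inland 126/140 = 90%, Plains 49/140 = 35%.
Inverse-response-rate weighting restores each class to its sampled count, so class totals weight by n_sampled:
  Mountain: 220 × 170 = 37,400
  Coastal: 260 × 580 = 150,800
  Valley: 220 × 790 = 173,800
  Inland: 140 × 800 = 112,000
  Plains: 140 × 850 = 119,000
Adjusted estimate = 593,000 / 980 = 605.102 → $610.

$610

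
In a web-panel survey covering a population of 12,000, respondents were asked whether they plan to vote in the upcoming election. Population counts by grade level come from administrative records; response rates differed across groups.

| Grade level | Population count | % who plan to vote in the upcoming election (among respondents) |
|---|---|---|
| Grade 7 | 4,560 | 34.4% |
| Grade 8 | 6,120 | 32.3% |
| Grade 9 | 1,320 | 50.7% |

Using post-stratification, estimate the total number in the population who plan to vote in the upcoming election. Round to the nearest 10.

Each cell contributes its population count × the respondent rate:
  Grade 7: 4,560 × 34.4% = 1568.64
  Grade 8: 6,120 × 32.3% = 1976.76
  Grade 9: 1,320 × 50.7% = 669.24
Estimated total = 4214.64 → 4,210.

4,210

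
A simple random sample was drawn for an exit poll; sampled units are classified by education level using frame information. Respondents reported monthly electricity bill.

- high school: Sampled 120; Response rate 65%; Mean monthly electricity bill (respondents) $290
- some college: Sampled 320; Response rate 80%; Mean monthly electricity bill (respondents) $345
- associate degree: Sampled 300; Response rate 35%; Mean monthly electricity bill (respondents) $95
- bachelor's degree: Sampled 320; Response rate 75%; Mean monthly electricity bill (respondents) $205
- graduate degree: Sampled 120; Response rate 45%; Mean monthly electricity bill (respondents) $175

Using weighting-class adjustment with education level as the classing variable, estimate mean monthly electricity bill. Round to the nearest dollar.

With weight = n_sampled/n_responded per class, the weighted class total is n_sampled:
  high school: 120 × 290 = 34,800
  some college: 320 × 345 = 110,400
  associate degree: 300 × 95 = 28,500
  bachelor's degree: 320 × 205 = 65,600
  graduate degree: 120 × 175 = 21,000
Adjusted estimate = 260,300 / 1,180 = 220.593 → $221.

$221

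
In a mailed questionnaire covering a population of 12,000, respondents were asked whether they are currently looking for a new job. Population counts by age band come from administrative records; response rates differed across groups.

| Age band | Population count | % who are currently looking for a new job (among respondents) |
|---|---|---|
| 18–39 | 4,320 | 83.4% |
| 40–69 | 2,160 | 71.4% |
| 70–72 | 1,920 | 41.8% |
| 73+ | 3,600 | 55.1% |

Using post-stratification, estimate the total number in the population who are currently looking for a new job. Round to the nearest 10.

Estimated count per cell = population count × respondent percentage:
  18–39: 4,320 × 83.4% = 3602.88
  40–69: 2,160 × 71.4% = 1542.24
  70–72: 1,920 × 41.8% = 802.56
  73+: 3,600 × 55.1% = 1983.6
Estimated total = 7931.28 → 7,930.

7,930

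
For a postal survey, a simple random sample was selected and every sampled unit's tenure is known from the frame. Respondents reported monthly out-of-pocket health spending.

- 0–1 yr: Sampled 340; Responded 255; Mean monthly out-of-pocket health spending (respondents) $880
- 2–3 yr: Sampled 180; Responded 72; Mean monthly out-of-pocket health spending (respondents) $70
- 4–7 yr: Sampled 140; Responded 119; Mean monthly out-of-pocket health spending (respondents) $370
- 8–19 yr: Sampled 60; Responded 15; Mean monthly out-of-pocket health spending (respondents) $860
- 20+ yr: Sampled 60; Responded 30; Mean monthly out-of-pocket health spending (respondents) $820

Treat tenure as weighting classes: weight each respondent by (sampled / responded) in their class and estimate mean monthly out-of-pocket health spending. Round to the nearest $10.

$600

Response rates by class: 0–1 yr 255/340 = 75%, 2–3 yr 72/180 = 40%, 4–7 yr 119/140 = 85%, 8–19 yr 15/60 = 25%, 20+ yr 30/60 = 50%.
Inverse-response-rate weighting restores each class to its sampled count, so class totals weight by n_sampled:
  0–1 yr: 340 × 880 = 299,200
  2–3 yr: 180 × 70 = 12,600
  4–7 yr: 140 × 370 = 51,800
  8–19 yr: 60 × 860 = 51,600
  20+ yr: 60 × 820 = 49,200
Adjusted estimate = 464,400 / 780 = 595.385 → $600.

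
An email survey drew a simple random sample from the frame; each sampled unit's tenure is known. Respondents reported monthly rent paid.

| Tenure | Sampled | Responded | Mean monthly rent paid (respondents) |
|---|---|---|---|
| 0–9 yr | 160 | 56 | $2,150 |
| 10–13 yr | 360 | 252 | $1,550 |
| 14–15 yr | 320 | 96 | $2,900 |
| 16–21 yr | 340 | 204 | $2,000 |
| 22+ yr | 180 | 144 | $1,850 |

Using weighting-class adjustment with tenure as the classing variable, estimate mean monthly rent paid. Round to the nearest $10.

$2,090

Class response rates: 0–9 yr 56/160 = 35%, 10–13 yr 252/360 = 70%, 14–15 yr 96/320 = 30%, 16–21 yr 204/340 = 60%, 22+ yr 144/180 = 80%.
Each respondent's weight = sampled/responded in their class; summing within a class gives n_sampled, so:
  0–9 yr: 160 × 2150 = 344,000
  10–13 yr: 360 × 1550 = 558,000
  14–15 yr: 320 × 2900 = 928,000
  16–21 yr: 340 × 2000 = 680,000
  22+ yr: 180 × 1850 = 333,000
Adjusted estimate = 2,843,000 / 1,360 = 2090.44 → $2,090.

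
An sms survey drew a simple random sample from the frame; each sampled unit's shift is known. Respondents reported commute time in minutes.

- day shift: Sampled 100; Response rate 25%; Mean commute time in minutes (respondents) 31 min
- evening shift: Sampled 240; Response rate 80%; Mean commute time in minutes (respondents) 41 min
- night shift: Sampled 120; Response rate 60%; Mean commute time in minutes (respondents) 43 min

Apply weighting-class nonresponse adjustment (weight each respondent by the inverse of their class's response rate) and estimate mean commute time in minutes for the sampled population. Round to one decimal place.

39.3

With weight = n_sampled/n_responded per class, the weighted class total is n_sampled:
  day shift: 100 × 31 = 3100
  evening shift: 240 × 41 = 9840
  night shift: 120 × 43 = 5160
Adjusted estimate = 18,100 / 460 = 39.3478 → 39.3.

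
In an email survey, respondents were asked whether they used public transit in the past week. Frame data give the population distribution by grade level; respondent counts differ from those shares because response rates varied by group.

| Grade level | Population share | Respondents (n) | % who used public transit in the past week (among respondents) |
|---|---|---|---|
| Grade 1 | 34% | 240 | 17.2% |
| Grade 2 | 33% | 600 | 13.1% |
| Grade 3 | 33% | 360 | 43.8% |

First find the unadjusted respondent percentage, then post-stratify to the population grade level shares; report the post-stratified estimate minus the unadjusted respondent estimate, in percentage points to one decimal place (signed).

Unadjusted (pooled respondent) estimate weights by respondent counts:
  (240/1200)×17.2 + (600/1200)×13.1 + (360/1200)×43.8 = 23.13%
Post-stratified estimate weights by population shares:
  0.34×17.2 + 0.33×13.1 + 0.33×43.8 = 24.625%
Difference = 24.625 − 23.13 = 1.495 pp.

+1.5 percentage points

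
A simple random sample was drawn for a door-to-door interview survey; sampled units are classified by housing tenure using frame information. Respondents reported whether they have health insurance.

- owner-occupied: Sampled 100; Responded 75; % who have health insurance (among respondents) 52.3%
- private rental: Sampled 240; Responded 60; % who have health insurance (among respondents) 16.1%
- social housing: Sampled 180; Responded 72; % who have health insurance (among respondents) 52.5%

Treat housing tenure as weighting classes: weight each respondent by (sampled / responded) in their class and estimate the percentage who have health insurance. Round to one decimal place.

Response rates by class: owner-occupied 75/100 = 75%, private rental 60/240 = 25%, social housing 72/180 = 40%.
Weighting each respondent by the inverse class response rate inflates each class back to its sampled size, so the class weight is n_sampled:
  owner-occupied: 100 × 52.3 = 5230
  private rental: 240 × 16.1 = 3864
  social housing: 180 × 52.5 = 9450
Adjusted estimate = 18,544 / 520 = 35.6615 → 35.7%.

35.7%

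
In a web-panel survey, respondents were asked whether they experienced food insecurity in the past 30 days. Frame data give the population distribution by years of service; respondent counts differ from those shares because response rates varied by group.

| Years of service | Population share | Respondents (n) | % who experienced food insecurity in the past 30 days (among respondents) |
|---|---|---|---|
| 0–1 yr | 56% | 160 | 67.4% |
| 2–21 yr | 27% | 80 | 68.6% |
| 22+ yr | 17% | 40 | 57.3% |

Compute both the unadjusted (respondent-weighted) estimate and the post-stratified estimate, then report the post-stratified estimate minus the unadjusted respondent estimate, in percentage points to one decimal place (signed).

-0.3 percentage points

Unadjusted (pooled respondent) estimate weights by respondent counts:
  (160/280)×67.4 + (80/280)×68.6 + (40/280)×57.3 = 66.3%
Post-stratifying to population shares instead:
  0.56×67.4 + 0.27×68.6 + 0.17×57.3 = 66.007%
Difference = 66.007 − 66.3 = -0.293 pp.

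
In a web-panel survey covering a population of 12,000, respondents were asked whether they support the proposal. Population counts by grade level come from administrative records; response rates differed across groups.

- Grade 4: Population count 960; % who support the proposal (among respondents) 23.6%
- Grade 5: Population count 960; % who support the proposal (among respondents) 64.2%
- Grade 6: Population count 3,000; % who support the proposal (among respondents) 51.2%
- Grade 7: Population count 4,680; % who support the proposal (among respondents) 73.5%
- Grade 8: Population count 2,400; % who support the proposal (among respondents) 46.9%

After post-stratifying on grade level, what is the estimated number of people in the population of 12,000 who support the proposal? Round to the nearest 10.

6,940

Estimated count per cell = population count × respondent percentage:
  Grade 4: 960 × 23.6% = 226.56
  Grade 5: 960 × 64.2% = 616.32
  Grade 6: 3,000 × 51.2% = 1536
  Grade 7: 4,680 × 73.5% = 3439.8
  Grade 8: 2,400 × 46.9% = 1125.6
Estimated total = 6944.28 → 6,940.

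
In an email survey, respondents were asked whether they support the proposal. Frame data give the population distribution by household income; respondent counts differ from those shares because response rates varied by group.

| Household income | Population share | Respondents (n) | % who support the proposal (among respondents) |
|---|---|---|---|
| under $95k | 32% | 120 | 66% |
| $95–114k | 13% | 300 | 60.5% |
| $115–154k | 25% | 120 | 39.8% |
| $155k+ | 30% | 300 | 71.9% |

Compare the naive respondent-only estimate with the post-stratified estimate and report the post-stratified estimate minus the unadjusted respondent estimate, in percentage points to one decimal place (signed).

-1.9 percentage points

Naive respondent-only estimate (weights = respondent counts):
  (120/840)×66 + (300/840)×60.5 + (120/840)×39.8 + (300/840)×71.9 = 62.4%
Post-stratifying to population shares instead:
  0.32×66 + 0.13×60.5 + 0.25×39.8 + 0.3×71.9 = 60.505%
Difference = 60.505 − 62.4 = -1.895 pp.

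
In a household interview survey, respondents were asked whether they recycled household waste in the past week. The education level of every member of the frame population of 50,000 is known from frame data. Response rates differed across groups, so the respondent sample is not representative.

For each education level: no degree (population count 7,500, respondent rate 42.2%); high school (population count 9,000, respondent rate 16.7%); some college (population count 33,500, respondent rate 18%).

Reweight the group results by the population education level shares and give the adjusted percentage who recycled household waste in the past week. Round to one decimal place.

21.4%

Post-stratification weights by population share, not respondent share:
  no degree: (7,500/50,000) × 42.2 = 6.33
  high school: (9,000/50,000) × 16.7 = 3.006
  some college: (33,500/50,000) × 18 = 12.06
Post-stratified estimate = 21.396 → 21.4%.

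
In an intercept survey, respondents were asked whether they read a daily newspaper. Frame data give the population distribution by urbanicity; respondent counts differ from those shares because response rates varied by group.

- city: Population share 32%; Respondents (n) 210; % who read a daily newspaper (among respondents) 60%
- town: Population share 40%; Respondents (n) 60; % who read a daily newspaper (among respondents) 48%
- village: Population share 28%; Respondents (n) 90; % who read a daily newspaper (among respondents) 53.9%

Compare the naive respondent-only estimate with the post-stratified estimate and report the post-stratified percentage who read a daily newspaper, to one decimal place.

53.5%

Naive respondent-only estimate (weights = respondent counts):
  (210/360)×60 + (60/360)×48 + (90/360)×53.9 = 56.475%
Reweighting by population urbanicity shares:
  0.32×60 + 0.4×48 + 0.28×53.9 = 53.492%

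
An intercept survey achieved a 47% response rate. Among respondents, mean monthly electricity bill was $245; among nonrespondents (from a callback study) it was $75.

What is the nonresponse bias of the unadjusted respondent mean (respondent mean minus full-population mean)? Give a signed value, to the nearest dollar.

Nonresponse fraction = 1 − 0.47 = 0.53.
Bias = (nonresponse fraction) × (respondent mean − nonrespondent mean)
     = 0.53 × (245 − 75) = 0.53 × 170 = 90.1.

+$90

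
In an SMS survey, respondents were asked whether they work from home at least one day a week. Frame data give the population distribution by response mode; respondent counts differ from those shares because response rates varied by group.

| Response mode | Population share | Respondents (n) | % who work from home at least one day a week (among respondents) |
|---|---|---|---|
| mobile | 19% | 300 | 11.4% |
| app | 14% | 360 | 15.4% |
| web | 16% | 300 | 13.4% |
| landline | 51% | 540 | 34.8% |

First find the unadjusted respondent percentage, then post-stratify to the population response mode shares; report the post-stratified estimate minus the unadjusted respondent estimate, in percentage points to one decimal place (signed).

+3.0 percentage points

Naive respondent-only estimate (weights = respondent counts):
  (300/1500)×11.4 + (360/1500)×15.4 + (300/1500)×13.4 + (540/1500)×34.8 = 21.184%
Post-stratifying to population shares instead:
  0.19×11.4 + 0.14×15.4 + 0.16×13.4 + 0.51×34.8 = 24.214%
Difference = 24.214 − 21.184 = 3.03 pp.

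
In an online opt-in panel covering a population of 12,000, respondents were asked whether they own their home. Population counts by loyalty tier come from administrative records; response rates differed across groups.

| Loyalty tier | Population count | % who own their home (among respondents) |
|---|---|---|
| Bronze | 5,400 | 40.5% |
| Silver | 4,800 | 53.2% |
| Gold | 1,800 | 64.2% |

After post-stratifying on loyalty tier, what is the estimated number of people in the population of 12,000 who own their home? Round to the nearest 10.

Apply each group's respondent rate to its population count:
  Bronze: 5,400 × 40.5% = 2187
  Silver: 4,800 × 53.2% = 2553.6
  Gold: 1,800 × 64.2% = 1155.6
Estimated total = 5896.2 → 5,900.

5,900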